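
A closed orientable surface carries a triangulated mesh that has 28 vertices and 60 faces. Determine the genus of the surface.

2

Every face is a triangle, so 2E = 3·60 = 180, giving E = 90.
χ = V − E + F = 28 − 90 + 60 = -2.
For a closed orientable surface χ = 2 − 2g, so g = (2 − (-2))/2 = 2.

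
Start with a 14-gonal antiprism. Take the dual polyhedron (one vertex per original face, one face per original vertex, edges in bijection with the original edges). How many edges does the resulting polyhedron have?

The base solid has V = 28, E = 56, F = 30.
The dual swaps V and F and preserves E: V′ = F = 30, E′ = E = 56, F′ = V = 28.

56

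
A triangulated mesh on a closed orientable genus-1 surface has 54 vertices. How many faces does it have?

108

χ = 2 − 2·1 = 0, and every face is a triangle so 3F = 2E.
V − E + F = 0 with E = 3F/2 gives 54 − (3/2 − 1)·F = 0, so F = 108 and E = 162.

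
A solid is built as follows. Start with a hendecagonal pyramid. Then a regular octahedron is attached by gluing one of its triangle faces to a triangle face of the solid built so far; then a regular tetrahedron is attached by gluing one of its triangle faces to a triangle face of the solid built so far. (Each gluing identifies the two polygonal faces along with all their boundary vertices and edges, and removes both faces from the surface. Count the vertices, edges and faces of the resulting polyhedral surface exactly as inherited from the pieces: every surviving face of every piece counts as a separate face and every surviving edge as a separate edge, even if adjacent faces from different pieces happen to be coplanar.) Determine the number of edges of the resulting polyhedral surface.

34

A hendecagonal pyramid: V=12, E=22, F=12.
Attach a regular octahedron (V=6, E=12, F=8) along a 3-gon: merge 3 vertices and 3 edges, delete both glued faces → V=15, E=31, F=18.
Attach a regular tetrahedron (V=4, E=6, F=4) along a 3-gon: merge 3 vertices and 3 edges, delete both glued faces → V=16, E=34, F=20.
Check: V − E + F = 16 − 34 + 20 = 2.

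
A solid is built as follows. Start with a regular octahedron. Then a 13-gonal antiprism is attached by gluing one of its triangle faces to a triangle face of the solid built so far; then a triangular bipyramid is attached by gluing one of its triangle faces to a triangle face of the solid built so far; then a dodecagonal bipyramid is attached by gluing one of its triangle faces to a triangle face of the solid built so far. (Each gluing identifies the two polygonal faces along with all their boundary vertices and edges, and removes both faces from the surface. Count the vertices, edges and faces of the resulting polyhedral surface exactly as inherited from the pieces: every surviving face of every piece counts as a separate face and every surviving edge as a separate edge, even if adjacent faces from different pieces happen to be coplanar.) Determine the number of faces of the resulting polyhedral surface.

60

A regular octahedron: V=6, E=12, F=8.
Attach a 13-gonal antiprism (V=26, E=52, F=28) along a 3-gon: merge 3 vertices and 3 edges, delete both glued faces → V=29, E=61, F=34.
Attach a triangular bipyramid (V=5, E=9, F=6) along a 3-gon: merge 3 vertices and 3 edges, delete both glued faces → V=31, E=67, F=38.
Attach a dodecagonal bipyramid (V=14, E=36, F=24) along a 3-gon: merge 3 vertices and 3 edges, delete both glued faces → V=42, E=100, F=60.
Check: V − E + F = 42 − 100 + 60 = 2.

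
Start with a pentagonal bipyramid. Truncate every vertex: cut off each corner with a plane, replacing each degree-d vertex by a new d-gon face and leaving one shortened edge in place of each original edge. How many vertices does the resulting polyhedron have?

30

The base solid has V = 7, E = 15, F = 10.
Truncation replaces each original edge-end by a new vertex, so V′ = 2E = 30.
Each original edge survives, and each old vertex of degree d contributes d new edges; summing degrees gives Σd = 2E, so E′ = E + 2E = 3E = 45.
Each original face survives and each original vertex becomes one new face: F′ = F + V = 17.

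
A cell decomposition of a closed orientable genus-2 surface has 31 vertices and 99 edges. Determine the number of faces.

66

For a closed orientable surface of genus 2, χ = 2 − 2·2 = -2.
F = -2 − V + E = -2 − 31 + 99 = 66.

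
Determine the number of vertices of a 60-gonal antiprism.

An antiprism on an n-gon has two n-gon caps and 2n triangles: V = 2·60 = 120, E = 4·60 = 240, F = 2·60 + 2 = 122.

120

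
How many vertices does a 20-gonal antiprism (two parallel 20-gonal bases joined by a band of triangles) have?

40

An antiprism on an n-gon has two n-gon caps and 2n triangles: V = 2·20 = 40, E = 4·20 = 80, F = 2·20 + 2 = 42.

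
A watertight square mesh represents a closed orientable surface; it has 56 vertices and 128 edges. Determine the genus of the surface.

5

Every face is a square and each edge borders two faces, so 4F = 2·128, giving F = 64.
χ = V − E + F = 56 − 128 + 64 = -8.
For a closed orientable surface χ = 2 − 2g, so g = (2 − (-8))/2 = 5.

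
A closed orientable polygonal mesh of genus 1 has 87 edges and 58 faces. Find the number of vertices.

29

For a closed orientable surface of genus 1, χ = 2 − 2·1 = 0.
V = 0 + E − F = 0 + 87 − 58 = 29.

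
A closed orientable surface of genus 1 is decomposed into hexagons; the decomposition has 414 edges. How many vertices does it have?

276

χ = 2 − 2·1 = 0, and every face is a hexagon so 6F = 2E.
F = 2E/6 = 138. Then V = 0 + E − F = 0 + 414 − 138 = 276.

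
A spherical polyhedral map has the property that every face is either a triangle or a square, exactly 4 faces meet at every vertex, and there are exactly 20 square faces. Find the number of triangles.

8

Let x be the number of triangles; then F = 20 + x.
Edge–face incidences: 2E = 4·20 + 3·x = 80 + 3x.
Every vertex has degree 4, so 4V = 2E.
Euler: V − E + F = 2 ⇒ (2E)/4 − E + (20 + x) = 2.
Multiply by 8: 2·(2E) − 4·(2E) + 8·(20 + x) = 16, i.e. 160 + 8x − 2·(80 + 3x) = 16.
Collecting terms: 2x = 16, so x = 8.
Then 2E = 80 + 3·8 = 104, so E = 52, V = 2E/4 = 26, F = 20 + 8 = 28.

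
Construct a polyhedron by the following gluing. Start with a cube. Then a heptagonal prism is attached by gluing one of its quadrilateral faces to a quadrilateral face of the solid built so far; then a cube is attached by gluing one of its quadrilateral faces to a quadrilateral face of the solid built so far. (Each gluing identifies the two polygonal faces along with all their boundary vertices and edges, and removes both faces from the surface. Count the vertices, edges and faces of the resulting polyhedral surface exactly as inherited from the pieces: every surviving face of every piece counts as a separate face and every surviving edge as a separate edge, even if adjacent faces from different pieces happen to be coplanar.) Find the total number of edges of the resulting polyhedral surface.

A cube: V=8, E=12, F=6.
Attach a heptagonal prism (V=14, E=21, F=9) along a 4-gon: merge 4 vertices and 4 edges, delete both glued faces → V=18, E=29, F=13.
Attach a cube (V=8, E=12, F=6) along a 4-gon: merge 4 vertices and 4 edges, delete both glued faces → V=22, E=37, F=17.
Check: V − E + F = 22 − 37 + 17 = 2.

37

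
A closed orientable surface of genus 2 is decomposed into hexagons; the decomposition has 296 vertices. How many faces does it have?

χ = 2 − 2·2 = -2, and every face is a hexagon so 6F = 2E.
V − E + F = -2 with E = 6F/2 gives 296 − (6/2 − 1)·F = -2, so F = 149 and E = 447.

149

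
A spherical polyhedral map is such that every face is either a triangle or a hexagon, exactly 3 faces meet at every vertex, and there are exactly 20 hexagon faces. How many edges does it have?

Let x be the number of triangles; then F = 20 + x.
Edge–face incidences: 2E = 6·20 + 3·x = 120 + 3x.
Every vertex has degree 3, so 3V = 2E.
Euler: V − E + F = 2 ⇒ (2E)/3 − E + (20 + x) = 2.
Multiply by 6: 2·(2E) − 3·(2E) + 6·(20 + x) = 12, i.e. 120 + 6x − (120 + 3x) = 12.
Collecting terms: 3x = 12, so x = 4.
Then 2E = 120 + 3·4 = 132, so E = 66, V = 2E/3 = 44, F = 20 + 4 = 24.

66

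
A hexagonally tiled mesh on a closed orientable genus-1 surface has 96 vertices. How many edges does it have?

χ = 2 − 2·1 = 0, and every face is a hexagon so 6F = 2E.
V − E + F = 0 with E = 6F/2 gives 96 − (6/2 − 1)·F = 0, so F = 48 and E = 144.

144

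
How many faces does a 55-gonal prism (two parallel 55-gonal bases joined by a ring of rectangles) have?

A prism on an n-gon has two n-gon bases and n rectangular sides: V = 2·55 = 110, E = 3·55 = 165, F = 55 + 2 = 57.

57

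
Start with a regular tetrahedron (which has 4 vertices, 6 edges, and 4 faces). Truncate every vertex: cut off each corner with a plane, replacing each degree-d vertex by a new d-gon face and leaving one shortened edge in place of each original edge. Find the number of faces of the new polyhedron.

Truncation replaces each original edge-end by a new vertex, so V′ = 2E = 12.
Each original edge survives, and each old vertex of degree d contributes d new edges; summing degrees gives Σd = 2E, so E′ = E + 2E = 3E = 18.
Each original face survives and each original vertex becomes one new face: F′ = F + V = 8.

8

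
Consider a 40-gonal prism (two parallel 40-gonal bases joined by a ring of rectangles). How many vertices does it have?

80

A prism on an n-gon has two n-gon bases and n rectangular sides: V = 2·40 = 80, E = 3·40 = 120, F = 40 + 2 = 42.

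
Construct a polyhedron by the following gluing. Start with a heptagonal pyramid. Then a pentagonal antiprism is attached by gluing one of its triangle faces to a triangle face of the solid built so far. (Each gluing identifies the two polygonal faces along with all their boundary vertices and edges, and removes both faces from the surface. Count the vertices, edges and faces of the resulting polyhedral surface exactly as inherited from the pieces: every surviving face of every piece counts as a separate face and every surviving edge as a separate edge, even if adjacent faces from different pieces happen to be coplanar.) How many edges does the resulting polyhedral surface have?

31

A heptagonal pyramid: V=8, E=14, F=8.
Attach a pentagonal antiprism (V=10, E=20, F=12) along a 3-gon: merge 3 vertices and 3 edges, delete both glued faces → V=15, E=31, F=18.
Check: V − E + F = 15 − 31 + 18 = 2.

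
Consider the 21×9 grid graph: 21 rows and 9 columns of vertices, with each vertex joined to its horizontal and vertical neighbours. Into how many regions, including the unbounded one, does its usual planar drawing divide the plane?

161

The grid has V = 21·9 = 189 vertices and E = 21·8 + 9·20 = 348 edges.
F = 2 − V + E = 2 − 189 + 348 = 161.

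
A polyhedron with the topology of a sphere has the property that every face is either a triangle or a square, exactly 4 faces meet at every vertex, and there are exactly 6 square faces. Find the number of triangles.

8

Let x be the number of triangles; then F = 6 + x.
Edge–face incidences: 2E = 4·6 + 3·x = 24 + 3x.
Every vertex has degree 4, so 4V = 2E.
Euler: V − E + F = 2 ⇒ (2E)/4 − E + (6 + x) = 2.
Multiply by 8: 2·(2E) − 4·(2E) + 8·(6 + x) = 16, i.e. 48 + 8x − 2·(24 + 3x) = 16.
Collecting terms: 2x = 16, so x = 8.
Then 2E = 24 + 3·8 = 48, so E = 24, V = 2E/4 = 12, F = 6 + 8 = 14.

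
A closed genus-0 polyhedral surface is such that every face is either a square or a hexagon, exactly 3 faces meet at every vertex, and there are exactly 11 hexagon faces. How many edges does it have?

45

Let x be the number of squares; then F = 11 + x.
Edge–face incidences: 2E = 6·11 + 4·x = 66 + 4x.
Every vertex has degree 3, so 3V = 2E.
Euler: V − E + F = 2 ⇒ (2E)/3 − E + (11 + x) = 2.
Multiply by 6: 2·(2E) − 3·(2E) + 6·(11 + x) = 12, i.e. 66 + 6x − (66 + 4x) = 12.
Collecting terms: 2x = 12, so x = 6.
Then 2E = 66 + 4·6 = 90, so E = 45, V = 2E/3 = 30, F = 11 + 6 = 17.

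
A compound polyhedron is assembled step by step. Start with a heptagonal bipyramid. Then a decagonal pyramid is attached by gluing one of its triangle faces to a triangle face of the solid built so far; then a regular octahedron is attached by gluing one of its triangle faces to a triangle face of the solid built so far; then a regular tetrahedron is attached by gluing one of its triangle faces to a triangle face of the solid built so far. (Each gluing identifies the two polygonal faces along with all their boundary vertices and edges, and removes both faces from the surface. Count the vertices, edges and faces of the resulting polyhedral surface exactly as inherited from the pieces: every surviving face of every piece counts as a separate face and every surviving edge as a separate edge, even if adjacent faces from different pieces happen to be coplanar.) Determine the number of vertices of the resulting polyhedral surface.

21

A heptagonal bipyramid: V=9, E=21, F=14.
Attach a decagonal pyramid (V=11, E=20, F=11) along a 3-gon: merge 3 vertices and 3 edges, delete both glued faces → V=17, E=38, F=23.
Attach a regular octahedron (V=6, E=12, F=8) along a 3-gon: merge 3 vertices and 3 edges, delete both glued faces → V=20, E=47, F=29.
Attach a regular tetrahedron (V=4, E=6, F=4) along a 3-gon: merge 3 vertices and 3 edges, delete both glued faces → V=21, E=50, F=31.
Check: V − E + F = 21 − 50 + 31 = 2.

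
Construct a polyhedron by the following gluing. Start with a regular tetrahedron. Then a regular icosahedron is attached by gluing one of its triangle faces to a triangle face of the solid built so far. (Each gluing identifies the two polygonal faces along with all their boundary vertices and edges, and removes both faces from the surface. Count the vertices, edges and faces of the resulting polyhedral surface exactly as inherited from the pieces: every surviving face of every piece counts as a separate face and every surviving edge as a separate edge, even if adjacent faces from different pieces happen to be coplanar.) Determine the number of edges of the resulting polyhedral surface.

33

A regular tetrahedron: V=4, E=6, F=4.
Attach a regular icosahedron (V=12, E=30, F=20) along a 3-gon: merge 3 vertices and 3 edges, delete both glued faces → V=13, E=33, F=22.
Check: V − E + F = 13 − 33 + 22 = 2.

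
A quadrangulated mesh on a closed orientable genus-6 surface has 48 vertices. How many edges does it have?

116

χ = 2 − 2·6 = -10, and every face is a square so 4F = 2E.
V − E + F = -10 with E = 4F/2 gives 48 − (4/2 − 1)·F = -10, so F = 58 and E = 116.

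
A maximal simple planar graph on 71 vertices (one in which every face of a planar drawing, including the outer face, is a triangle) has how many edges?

207

In a plane triangulation 3F = 2E and V − E + F = 2, so E = 3V − 6 = 3·71 − 6 = 207.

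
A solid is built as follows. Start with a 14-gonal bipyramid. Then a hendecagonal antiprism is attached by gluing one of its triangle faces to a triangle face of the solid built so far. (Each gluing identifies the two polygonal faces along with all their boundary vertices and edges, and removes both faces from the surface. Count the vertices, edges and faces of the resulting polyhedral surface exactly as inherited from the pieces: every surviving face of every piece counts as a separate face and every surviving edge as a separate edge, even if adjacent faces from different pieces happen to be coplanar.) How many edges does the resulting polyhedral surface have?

A 14-gonal bipyramid: V=16, E=42, F=28.
Attach a hendecagonal antiprism (V=22, E=44, F=24) along a 3-gon: merge 3 vertices and 3 edges, delete both glued faces → V=35, E=83, F=50.
Check: V − E + F = 35 − 83 + 50 = 2.

83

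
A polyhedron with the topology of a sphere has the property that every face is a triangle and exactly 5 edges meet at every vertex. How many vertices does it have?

Each face has 3 edges and each edge borders two faces, so 2E = 3F.
Each vertex has degree 5, so 5V = 2E and hence V = 3F/5.
Euler: V − E + F = 2 ⇒ (3F/5) − (3F/2) + F = 2.
Multiply by 10: (6 − 15 + 10)F = 20, i.e. 1F = 20.
So F = 20, E = 3·20/2 = 30, V = 3·20/5 = 12.

12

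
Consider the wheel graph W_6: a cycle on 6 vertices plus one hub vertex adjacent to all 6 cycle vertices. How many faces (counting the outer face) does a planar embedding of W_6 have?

W_6 has V = 6 + 1 = 7 vertices and E = 2·6 = 12 edges.
By Euler's formula F = 2 − V + E = 2 − 7 + 12 = 7.

7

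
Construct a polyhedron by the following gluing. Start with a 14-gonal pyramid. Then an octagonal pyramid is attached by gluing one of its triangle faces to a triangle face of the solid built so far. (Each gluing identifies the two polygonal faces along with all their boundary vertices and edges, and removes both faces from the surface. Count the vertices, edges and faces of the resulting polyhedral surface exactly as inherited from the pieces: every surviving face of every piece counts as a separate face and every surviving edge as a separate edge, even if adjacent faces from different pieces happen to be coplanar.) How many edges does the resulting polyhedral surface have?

41

A 14-gonal pyramid: V=15, E=28, F=15.
Attach an octagonal pyramid (V=9, E=16, F=9) along a 3-gon: merge 3 vertices and 3 edges, delete both glued faces → V=21, E=41, F=22.
Check: V − E + F = 21 − 41 + 22 = 2.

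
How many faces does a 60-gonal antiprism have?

122

An antiprism on an n-gon has two n-gon caps and 2n triangles: V = 2·60 = 120, E = 4·60 = 240, F = 2·60 + 2 = 122.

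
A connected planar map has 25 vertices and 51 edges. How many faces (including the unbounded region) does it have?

28

Euler's formula for a connected plane graph: V − E + F = 2, so F = 2 − 25 + 51 = 28.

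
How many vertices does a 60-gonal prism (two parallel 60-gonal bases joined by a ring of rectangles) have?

120

A prism on an n-gon has two n-gon bases and n rectangular sides: V = 2·60 = 120, E = 3·60 = 180, F = 60 + 2 = 62.
Check: V − E + F = 120 − 180 + 62 = 2.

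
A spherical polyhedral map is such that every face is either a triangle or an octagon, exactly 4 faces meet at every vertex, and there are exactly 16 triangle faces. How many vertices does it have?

16

Let x be the number of octagons; then F = 16 + x.
Edge–face incidences: 2E = 3·16 + 8·x = 48 + 8x.
Every vertex has degree 4, so 4V = 2E.
Euler: V − E + F = 2 ⇒ (2E)/4 − E + (16 + x) = 2.
Multiply by 8: 2·(2E) − 4·(2E) + 8·(16 + x) = 16, i.e. 128 + 8x − 2·(48 + 8x) = 16.
Collecting terms: −8x + 32 = 16, so −8x = −16, so x = 2.
Then 2E = 48 + 8·2 = 64, so E = 32, V = 2E/4 = 16, F = 16 + 2 = 18.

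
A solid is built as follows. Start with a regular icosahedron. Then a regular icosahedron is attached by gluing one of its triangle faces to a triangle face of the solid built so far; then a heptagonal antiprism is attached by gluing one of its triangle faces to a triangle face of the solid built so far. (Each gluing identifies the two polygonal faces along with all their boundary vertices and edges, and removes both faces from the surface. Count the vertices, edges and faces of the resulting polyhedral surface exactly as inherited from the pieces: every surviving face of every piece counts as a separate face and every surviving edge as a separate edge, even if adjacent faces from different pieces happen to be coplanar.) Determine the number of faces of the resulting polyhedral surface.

A regular icosahedron: V=12, E=30, F=20.
Attach a regular icosahedron (V=12, E=30, F=20) along a 3-gon: merge 3 vertices and 3 edges, delete both glued faces → V=21, E=57, F=38.
Attach a heptagonal antiprism (V=14, E=28, F=16) along a 3-gon: merge 3 vertices and 3 edges, delete both glued faces → V=32, E=82, F=52.
Check: V − E + F = 32 − 82 + 52 = 2.

52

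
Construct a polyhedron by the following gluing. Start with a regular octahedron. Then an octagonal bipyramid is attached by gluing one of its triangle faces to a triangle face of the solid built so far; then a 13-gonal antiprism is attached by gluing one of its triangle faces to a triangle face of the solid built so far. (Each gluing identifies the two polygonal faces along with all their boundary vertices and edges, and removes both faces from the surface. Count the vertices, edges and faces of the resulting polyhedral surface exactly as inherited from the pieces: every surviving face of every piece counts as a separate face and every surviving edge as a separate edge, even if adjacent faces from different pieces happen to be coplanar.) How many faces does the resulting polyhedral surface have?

48

A regular octahedron: V=6, E=12, F=8.
Attach an octagonal bipyramid (V=10, E=24, F=16) along a 3-gon: merge 3 vertices and 3 edges, delete both glued faces → V=13, E=33, F=22.
Attach a 13-gonal antiprism (V=26, E=52, F=28) along a 3-gon: merge 3 vertices and 3 edges, delete both glued faces → V=36, E=82, F=48.
Check: V − E + F = 36 − 82 + 48 = 2.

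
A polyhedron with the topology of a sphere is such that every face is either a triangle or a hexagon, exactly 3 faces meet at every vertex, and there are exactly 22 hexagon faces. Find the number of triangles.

4

Let x be the number of triangles; then F = 22 + x.
Edge–face incidences: 2E = 6·22 + 3·x = 132 + 3x.
Every vertex has degree 3, so 3V = 2E.
Euler: V − E + F = 2 ⇒ (2E)/3 − E + (22 + x) = 2.
Multiply by 6: 2·(2E) − 3·(2E) + 6·(22 + x) = 12, i.e. 132 + 6x − (132 + 3x) = 12.
Collecting terms: 3x = 12, so x = 4.
Then 2E = 132 + 3·4 = 144, so E = 72, V = 2E/3 = 48, F = 22 + 4 = 26.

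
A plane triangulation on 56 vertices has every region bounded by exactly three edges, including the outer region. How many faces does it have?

In a plane triangulation 3F = 2E and V − E + F = 2, so F = 2V − 4 = 2·56 − 4 = 108.

108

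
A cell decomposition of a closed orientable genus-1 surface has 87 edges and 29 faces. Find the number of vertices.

58

For a closed orientable surface of genus 1, χ = 2 − 2·1 = 0.
V = 0 + E − F = 0 + 87 − 29 = 58.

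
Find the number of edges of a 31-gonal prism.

A prism on an n-gon has two n-gon bases and n rectangular sides: V = 2·31 = 62, E = 3·31 = 93, F = 31 + 2 = 33.

93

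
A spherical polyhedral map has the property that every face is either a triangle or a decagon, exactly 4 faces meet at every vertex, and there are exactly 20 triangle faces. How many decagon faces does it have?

2

Let x be the number of decagons; then F = 20 + x.
Edge–face incidences: 2E = 3·20 + 10·x = 60 + 10x.
Every vertex has degree 4, so 4V = 2E.
Euler: V − E + F = 2 ⇒ (2E)/4 − E + (20 + x) = 2.
Multiply by 8: 2·(2E) − 4·(2E) + 8·(20 + x) = 16, i.e. 160 + 8x − 2·(60 + 10x) = 16.
Collecting terms: −12x + 40 = 16, so −12x = −24, so x = 2.
Then 2E = 60 + 10·2 = 80, so E = 40, V = 2E/4 = 20, F = 20 + 2 = 22.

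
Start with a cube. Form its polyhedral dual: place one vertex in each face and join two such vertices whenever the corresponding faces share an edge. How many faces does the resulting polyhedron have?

8

The base solid has V = 8, E = 12, F = 6.
The dual swaps V and F and preserves E: V′ = F = 6, E′ = E = 12, F′ = V = 8.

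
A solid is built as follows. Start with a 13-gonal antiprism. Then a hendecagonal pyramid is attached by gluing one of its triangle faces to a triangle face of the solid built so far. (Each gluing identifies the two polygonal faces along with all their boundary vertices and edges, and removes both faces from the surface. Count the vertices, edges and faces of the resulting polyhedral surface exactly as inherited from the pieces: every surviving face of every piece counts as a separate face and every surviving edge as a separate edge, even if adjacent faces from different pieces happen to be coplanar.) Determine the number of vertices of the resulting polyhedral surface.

A 13-gonal antiprism: V=26, E=52, F=28.
Attach a hendecagonal pyramid (V=12, E=22, F=12) along a 3-gon: merge 3 vertices and 3 edges, delete both glued faces → V=35, E=71, F=38.
Check: V − E + F = 35 − 71 + 38 = 2.

35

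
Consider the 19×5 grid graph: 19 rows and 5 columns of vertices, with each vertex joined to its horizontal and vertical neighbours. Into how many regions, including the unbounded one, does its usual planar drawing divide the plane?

73

The grid has V = 19·5 = 95 vertices and E = 19·4 + 5·18 = 166 edges.
F = 2 − V + E = 2 − 95 + 166 = 73.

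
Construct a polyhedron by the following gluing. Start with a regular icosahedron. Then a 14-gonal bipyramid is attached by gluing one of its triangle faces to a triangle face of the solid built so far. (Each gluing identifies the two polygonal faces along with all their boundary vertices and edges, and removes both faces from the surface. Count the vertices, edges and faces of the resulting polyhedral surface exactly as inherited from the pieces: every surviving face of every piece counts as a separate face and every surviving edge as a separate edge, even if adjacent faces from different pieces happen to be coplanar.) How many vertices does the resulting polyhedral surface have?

25

A regular icosahedron: V=12, E=30, F=20.
Attach a 14-gonal bipyramid (V=16, E=42, F=28) along a 3-gon: merge 3 vertices and 3 edges, delete both glued faces → V=25, E=69, F=46.
Check: V − E + F = 25 − 69 + 46 = 2.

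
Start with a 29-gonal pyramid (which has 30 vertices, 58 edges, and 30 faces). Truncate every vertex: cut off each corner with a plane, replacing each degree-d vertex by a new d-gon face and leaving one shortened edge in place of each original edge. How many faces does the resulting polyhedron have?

Truncation replaces each original edge-end by a new vertex, so V′ = 2E = 116.
Each original edge survives, and each old vertex of degree d contributes d new edges; summing degrees gives Σd = 2E, so E′ = E + 2E = 3E = 174.
Each original face survives and each original vertex becomes one new face: F′ = F + V = 60.

60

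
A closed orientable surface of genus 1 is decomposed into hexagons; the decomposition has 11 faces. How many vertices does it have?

22

χ = 2 − 2·1 = 0, and every face is a hexagon so 6F = 2E.
E = 6·11/2 = 33. Then V = 0 + E − F = 0 + 33 − 11 = 22.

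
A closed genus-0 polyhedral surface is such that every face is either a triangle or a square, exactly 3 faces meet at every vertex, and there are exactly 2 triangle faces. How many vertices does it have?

6

Let x be the number of squares; then F = 2 + x.
Edge–face incidences: 2E = 3·2 + 4·x = 6 + 4x.
Every vertex has degree 3, so 3V = 2E.
Euler: V − E + F = 2 ⇒ (2E)/3 − E + (2 + x) = 2.
Multiply by 6: 2·(2E) − 3·(2E) + 6·(2 + x) = 12, i.e. 12 + 6x − (6 + 4x) = 12.
Collecting terms: 2x + 6 = 12, so 2x = 6, so x = 3.
Then 2E = 6 + 4·3 = 18, so E = 9, V = 2E/3 = 6, F = 2 + 3 = 5.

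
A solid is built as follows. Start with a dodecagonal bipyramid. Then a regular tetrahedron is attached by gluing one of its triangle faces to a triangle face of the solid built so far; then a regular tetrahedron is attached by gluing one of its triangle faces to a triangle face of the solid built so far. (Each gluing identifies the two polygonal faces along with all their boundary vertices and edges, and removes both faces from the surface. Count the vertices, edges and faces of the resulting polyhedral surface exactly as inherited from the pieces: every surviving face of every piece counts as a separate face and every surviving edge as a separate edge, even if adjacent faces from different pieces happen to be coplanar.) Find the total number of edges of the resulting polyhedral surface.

A dodecagonal bipyramid: V=14, E=36, F=24.
Attach a regular tetrahedron (V=4, E=6, F=4) along a 3-gon: merge 3 vertices and 3 edges, delete both glued faces → V=15, E=39, F=26.
Attach a regular tetrahedron (V=4, E=6, F=4) along a 3-gon: merge 3 vertices and 3 edges, delete both glued faces → V=16, E=42, F=28.
Check: V − E + F = 16 − 42 + 28 = 2.

42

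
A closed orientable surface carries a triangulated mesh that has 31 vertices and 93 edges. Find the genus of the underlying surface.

1

Every face is a triangle and each edge borders two faces, so 3F = 2·93, giving F = 62.
χ = V − E + F = 31 − 93 + 62 = 0.
For a closed orientable surface χ = 2 − 2g, so g = (2 − (0))/2 = 1.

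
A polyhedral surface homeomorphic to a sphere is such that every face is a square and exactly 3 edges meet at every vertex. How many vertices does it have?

8

Each face has 4 edges and each edge borders two faces, so 2E = 4F.
Each vertex has degree 3, so 3V = 2E and hence V = 4F/3.
Euler: V − E + F = 2 ⇒ (4F/3) − (4F/2) + F = 2.
Multiply by 6: (8 − 12 + 6)F = 12, i.e. 2F = 12.
So F = 6, E = 4·6/2 = 12, V = 4·6/3 = 8.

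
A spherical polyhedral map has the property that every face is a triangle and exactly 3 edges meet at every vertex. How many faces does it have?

4

Each face has 3 edges and each edge borders two faces, so 2E = 3F.
Each vertex has degree 3, so 3V = 2E and hence V = 3F/3.
Euler: V − E + F = 2 ⇒ (3F/3) − (3F/2) + F = 2.
Multiply by 6: (6 − 9 + 6)F = 12, i.e. 3F = 12.
So F = 4, E = 3·4/2 = 6, V = 3·4/3 = 4.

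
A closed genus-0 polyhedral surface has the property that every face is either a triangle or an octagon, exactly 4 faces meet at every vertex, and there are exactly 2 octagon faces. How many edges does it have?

32

Let x be the number of triangles; then F = 2 + x.
Edge–face incidences: 2E = 8·2 + 3·x = 16 + 3x.
Every vertex has degree 4, so 4V = 2E.
Euler: V − E + F = 2 ⇒ (2E)/4 − E + (2 + x) = 2.
Multiply by 8: 2·(2E) − 4·(2E) + 8·(2 + x) = 16, i.e. 16 + 8x − 2·(16 + 3x) = 16.
Collecting terms: 2x − 16 = 16, so 2x = 32, so x = 16.
Then 2E = 16 + 3·16 = 64, so E = 32, V = 2E/4 = 16, F = 2 + 16 = 18.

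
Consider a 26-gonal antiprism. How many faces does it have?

An antiprism on an n-gon has two n-gon caps and 2n triangles: V = 2·26 = 52, E = 4·26 = 104, F = 2·26 + 2 = 54.

54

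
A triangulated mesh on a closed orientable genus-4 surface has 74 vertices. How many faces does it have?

χ = 2 − 2·4 = -6, and every face is a triangle so 3F = 2E.
V − E + F = -6 with E = 3F/2 gives 74 − (3/2 − 1)·F = -6, so F = 160 and E = 240.

160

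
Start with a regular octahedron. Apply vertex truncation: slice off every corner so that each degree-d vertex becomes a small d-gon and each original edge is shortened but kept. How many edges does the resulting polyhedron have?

The base solid has V = 6, E = 12, F = 8.
Truncation replaces each original edge-end by a new vertex, so V′ = 2E = 24.
Each original edge survives, and each old vertex of degree d contributes d new edges; summing degrees gives Σd = 2E, so E′ = E + 2E = 3E = 36.
Each original face survives and each original vertex becomes one new face: F′ = F + V = 14.

36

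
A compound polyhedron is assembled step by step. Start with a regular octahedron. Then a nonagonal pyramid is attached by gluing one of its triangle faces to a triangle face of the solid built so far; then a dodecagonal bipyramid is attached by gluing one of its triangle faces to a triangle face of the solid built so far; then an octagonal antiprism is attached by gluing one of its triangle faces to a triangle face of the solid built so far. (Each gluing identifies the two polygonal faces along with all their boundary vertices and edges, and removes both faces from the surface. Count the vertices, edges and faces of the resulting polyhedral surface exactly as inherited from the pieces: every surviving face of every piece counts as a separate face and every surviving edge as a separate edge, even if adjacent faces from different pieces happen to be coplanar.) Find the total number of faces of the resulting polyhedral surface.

A regular octahedron: V=6, E=12, F=8.
Attach a nonagonal pyramid (V=10, E=18, F=10) along a 3-gon: merge 3 vertices and 3 edges, delete both glued faces → V=13, E=27, F=16.
Attach a dodecagonal bipyramid (V=14, E=36, F=24) along a 3-gon: merge 3 vertices and 3 edges, delete both glued faces → V=24, E=60, F=38.
Attach an octagonal antiprism (V=16, E=32, F=18) along a 3-gon: merge 3 vertices and 3 edges, delete both glued faces → V=37, E=89, F=54.
Check: V − E + F = 37 − 89 + 54 = 2.

54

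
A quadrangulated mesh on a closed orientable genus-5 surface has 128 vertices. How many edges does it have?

272

χ = 2 − 2·5 = -8, and every face is a square so 4F = 2E.
V − E + F = -8 with E = 4F/2 gives 128 − (4/2 − 1)·F = -8, so F = 136 and E = 272.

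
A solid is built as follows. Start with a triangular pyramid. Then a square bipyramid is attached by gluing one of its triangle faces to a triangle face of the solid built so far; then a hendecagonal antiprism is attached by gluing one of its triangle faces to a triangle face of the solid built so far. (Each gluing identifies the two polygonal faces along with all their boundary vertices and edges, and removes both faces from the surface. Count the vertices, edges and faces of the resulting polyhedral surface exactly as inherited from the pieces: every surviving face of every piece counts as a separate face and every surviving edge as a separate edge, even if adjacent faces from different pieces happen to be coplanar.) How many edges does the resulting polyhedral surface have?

A triangular pyramid: V=4, E=6, F=4.
Attach a square bipyramid (V=6, E=12, F=8) along a 3-gon: merge 3 vertices and 3 edges, delete both glued faces → V=7, E=15, F=10.
Attach a hendecagonal antiprism (V=22, E=44, F=24) along a 3-gon: merge 3 vertices and 3 edges, delete both glued faces → V=26, E=56, F=32.
Check: V − E + F = 26 − 56 + 32 = 2.

56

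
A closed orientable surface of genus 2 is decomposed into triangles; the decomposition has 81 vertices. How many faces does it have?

χ = 2 − 2·2 = -2, and every face is a triangle so 3F = 2E.
V − E + F = -2 with E = 3F/2 gives 81 − (3/2 − 1)·F = -2, so F = 166 and E = 249.

166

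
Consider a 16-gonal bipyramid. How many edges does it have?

A bipyramid over an n-gon has 2n triangular faces and n + 2 vertices: V = 16 + 2 = 18, E = 3·16 = 48, F = 2·16 = 32.

48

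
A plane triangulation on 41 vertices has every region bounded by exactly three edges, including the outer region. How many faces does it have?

In a plane triangulation 3F = 2E and V − E + F = 2, so F = 2V − 4 = 2·41 − 4 = 78.

78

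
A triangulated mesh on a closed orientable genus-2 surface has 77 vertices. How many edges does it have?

χ = 2 − 2·2 = -2, and every face is a triangle so 3F = 2E.
V − E + F = -2 with E = 3F/2 gives 77 − (3/2 − 1)·F = -2, so F = 158 and E = 237.

237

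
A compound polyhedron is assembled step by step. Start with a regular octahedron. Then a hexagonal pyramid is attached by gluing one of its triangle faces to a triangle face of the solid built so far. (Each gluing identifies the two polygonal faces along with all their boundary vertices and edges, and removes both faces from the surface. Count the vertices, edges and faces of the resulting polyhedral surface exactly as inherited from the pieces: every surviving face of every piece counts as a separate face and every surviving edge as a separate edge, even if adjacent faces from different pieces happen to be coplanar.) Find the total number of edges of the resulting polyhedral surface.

A regular octahedron: V=6, E=12, F=8.
Attach a hexagonal pyramid (V=7, E=12, F=7) along a 3-gon: merge 3 vertices and 3 edges, delete both glued faces → V=10, E=21, F=13.
Check: V − E + F = 10 − 21 + 13 = 2.

21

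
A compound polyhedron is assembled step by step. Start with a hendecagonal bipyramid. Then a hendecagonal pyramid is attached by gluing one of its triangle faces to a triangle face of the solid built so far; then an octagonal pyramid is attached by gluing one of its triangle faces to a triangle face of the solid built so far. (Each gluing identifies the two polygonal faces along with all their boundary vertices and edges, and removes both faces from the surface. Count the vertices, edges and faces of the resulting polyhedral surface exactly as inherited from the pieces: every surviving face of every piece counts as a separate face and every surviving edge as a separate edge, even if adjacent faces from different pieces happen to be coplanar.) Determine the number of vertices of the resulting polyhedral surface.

28

A hendecagonal bipyramid: V=13, E=33, F=22.
Attach a hendecagonal pyramid (V=12, E=22, F=12) along a 3-gon: merge 3 vertices and 3 edges, delete both glued faces → V=22, E=52, F=32.
Attach an octagonal pyramid (V=9, E=16, F=9) along a 3-gon: merge 3 vertices and 3 edges, delete both glued faces → V=28, E=65, F=39.
Check: V − E + F = 28 − 65 + 39 = 2.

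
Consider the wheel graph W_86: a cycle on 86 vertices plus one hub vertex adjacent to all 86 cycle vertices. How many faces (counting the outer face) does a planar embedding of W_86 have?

87

W_86 has V = 86 + 1 = 87 vertices and E = 2·86 = 172 edges.
By Euler's formula F = 2 − V + E = 2 − 87 + 172 = 87.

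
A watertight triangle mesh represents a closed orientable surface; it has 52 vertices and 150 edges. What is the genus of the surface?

0

Every face is a triangle and each edge borders two faces, so 3F = 2·150, giving F = 100.
χ = V − E + F = 52 − 150 + 100 = 2.
For a closed orientable surface χ = 2 − 2g, so g = (2 − (2))/2 = 0.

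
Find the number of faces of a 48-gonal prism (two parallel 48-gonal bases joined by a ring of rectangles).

A prism on an n-gon has two n-gon bases and n rectangular sides: V = 2·48 = 96, E = 3·48 = 144, F = 48 + 2 = 50.

50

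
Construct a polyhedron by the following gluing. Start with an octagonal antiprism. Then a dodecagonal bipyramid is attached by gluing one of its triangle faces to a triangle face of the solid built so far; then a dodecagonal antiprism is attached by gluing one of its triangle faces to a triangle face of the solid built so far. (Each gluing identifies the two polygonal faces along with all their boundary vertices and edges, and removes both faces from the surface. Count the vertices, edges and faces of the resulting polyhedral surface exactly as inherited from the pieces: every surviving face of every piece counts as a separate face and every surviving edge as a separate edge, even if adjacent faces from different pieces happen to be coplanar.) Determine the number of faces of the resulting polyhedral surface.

An octagonal antiprism: V=16, E=32, F=18.
Attach a dodecagonal bipyramid (V=14, E=36, F=24) along a 3-gon: merge 3 vertices and 3 edges, delete both glued faces → V=27, E=65, F=40.
Attach a dodecagonal antiprism (V=24, E=48, F=26) along a 3-gon: merge 3 vertices and 3 edges, delete both glued faces → V=48, E=110, F=64.
Check: V − E + F = 48 − 110 + 64 = 2.

64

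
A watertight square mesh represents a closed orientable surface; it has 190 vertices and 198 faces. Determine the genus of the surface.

Every face is a square, so 2E = 4·198 = 792, giving E = 396.
χ = V − E + F = 190 − 396 + 198 = -8.
For a closed orientable surface χ = 2 − 2g, so g = (2 − (-8))/2 = 5.

5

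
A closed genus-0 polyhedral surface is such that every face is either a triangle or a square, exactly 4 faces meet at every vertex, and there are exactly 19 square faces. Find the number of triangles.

8

Let x be the number of triangles; then F = 19 + x.
Edge–face incidences: 2E = 4·19 + 3·x = 76 + 3x.
Every vertex has degree 4, so 4V = 2E.
Euler: V − E + F = 2 ⇒ (2E)/4 − E + (19 + x) = 2.
Multiply by 8: 2·(2E) − 4·(2E) + 8·(19 + x) = 16, i.e. 152 + 8x − 2·(76 + 3x) = 16.
Collecting terms: 2x = 16, so x = 8.
Then 2E = 76 + 3·8 = 100, so E = 50, V = 2E/4 = 25, F = 19 + 8 = 27.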